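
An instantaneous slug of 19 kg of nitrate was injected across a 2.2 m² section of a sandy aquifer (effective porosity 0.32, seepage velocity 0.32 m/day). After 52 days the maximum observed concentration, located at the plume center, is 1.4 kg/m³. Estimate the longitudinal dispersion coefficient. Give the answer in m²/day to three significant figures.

At the plume center C_max = M/(n_e·A·√(4πDt)), so D = M²/(4πt·(n_e·A·C_max)²).
n_e·A·C_max = 0.32 × 2.2 × 1.4 = 0.9856 kg/m.
D = 19²/(4π × 52 × 0.9856²) = 0.569 m²/day.

0.569 m²/day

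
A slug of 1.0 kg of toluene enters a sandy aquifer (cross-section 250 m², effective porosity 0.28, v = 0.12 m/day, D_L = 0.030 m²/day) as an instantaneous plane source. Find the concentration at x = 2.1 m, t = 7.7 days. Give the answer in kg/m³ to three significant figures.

For an instantaneous plane source, C(x,t) = M/(n_e·A·√(4πDt)) · exp(−(x−vt)²/(4Dt)), with n_e·A the pore (flow) area.
Plume center vt = 0.12 × 7.7 = 0.924 m, so the well at 2.1 m is 1.176 m downgradient of the peak.
√(4πDt) = 1.704 m, giving peak height M/(n_e·A·√(4πDt)) = 1.0/(0.28 × 250 × 1.704) = 0.008384 kg/m³.
(x−vt)²/(4Dt) = (1.176)²/(4 × 0.030 × 7.7) = 1.497; exp(−1.497) = 0.2238.
C = 0.008384 × 0.2238 = 0.00188 kg/m³.

0.00188 kg/m³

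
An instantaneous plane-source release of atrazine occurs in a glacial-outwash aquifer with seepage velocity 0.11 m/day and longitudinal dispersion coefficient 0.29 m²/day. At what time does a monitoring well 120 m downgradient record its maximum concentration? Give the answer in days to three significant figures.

1070 days

For the 1D instantaneous-source solution, setting ∂C/∂t = 0 at fixed x gives v²t² + 2Dt − x² = 0, so t = (√(D² + v²x²) − D)/v².
√(D² + v²x²) = √(0.29² + 0.11² × 120²) = 13.20; v² = 0.0121.
t = (13.20 − 0.29)/0.0121 = 1070 days (vs. the pure-advection estimate x/v = 1090 d).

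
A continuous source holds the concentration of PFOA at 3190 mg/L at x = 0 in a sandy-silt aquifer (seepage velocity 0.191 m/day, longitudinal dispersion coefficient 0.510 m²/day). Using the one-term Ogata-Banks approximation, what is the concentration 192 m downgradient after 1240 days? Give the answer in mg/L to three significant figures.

2860 mg/L

For a continuous step input, C/C₀ ≈ ½·erfc((x−vt)/(2√(Dt))).
vt = 0.191 × 1240 = 236.84 m and 2√(Dt) = 2√(0.510 × 1240) = 50.30 m.
Argument (x−vt)/(2√(Dt)) = (192 − 236.84)/50.30 = -0.8915; ½·erfc(-0.8915) = 0.8963.
C = 3190 × 0.8963 = 2860 mg/L.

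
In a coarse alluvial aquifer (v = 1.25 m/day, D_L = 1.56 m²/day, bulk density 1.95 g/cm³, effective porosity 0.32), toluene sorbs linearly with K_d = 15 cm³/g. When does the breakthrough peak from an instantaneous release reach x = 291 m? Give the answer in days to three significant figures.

Retardation factor R = 1 + ρ_b·K_d/n = 1 + 1.95 × 15/0.32 = 92.41.
Sorption retards both mechanisms: v_R = v/R = 0.01353 m/day, D_R = D/R = 0.01688 m²/day.
Peak time from v_R²t² + 2D_R t − x² = 0: t = (√(D_R² + v_R²x²) − D_R)/v_R².
√(D_R² + v_R²x²) = √(0.01688² + 0.01353² × 291²) = 3.937; v_R² = 0.0001831.
t = (3.937 − 0.01688)/0.0001831 = 21400 days.

21400 days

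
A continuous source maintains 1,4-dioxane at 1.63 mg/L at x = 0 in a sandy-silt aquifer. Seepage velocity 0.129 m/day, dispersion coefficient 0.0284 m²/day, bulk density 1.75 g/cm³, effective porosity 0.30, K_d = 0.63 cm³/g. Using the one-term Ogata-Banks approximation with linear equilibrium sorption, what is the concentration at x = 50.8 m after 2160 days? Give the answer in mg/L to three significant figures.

Retardation factor R = 1 + ρ_b·K_d/n = 1 + 1.75 × 0.63/0.30 = 4.675.
Sorption retards both mechanisms: v_R = v/R = 0.02759 m/day, D_R = D/R = 0.006075 m²/day.
v_R·t = 0.02759 × 2160 = 59.5944 m; 2√(D_R t) = 7.245 m; argument = (50.8 − 59.5944)/7.245 = -1.214.
C = C₀ × ½·erfc(-1.214) = 1.63 × 0.9570 = 1.56 mg/L.

1.56 mg/L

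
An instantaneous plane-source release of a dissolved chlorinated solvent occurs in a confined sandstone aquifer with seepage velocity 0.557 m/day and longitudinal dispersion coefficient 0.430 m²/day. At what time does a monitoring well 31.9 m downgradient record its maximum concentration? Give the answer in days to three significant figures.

55.9 days

For the 1D instantaneous-source solution, setting ∂C/∂t = 0 at fixed x gives v²t² + 2Dt − x² = 0, so t = (√(D² + v²x²) − D)/v².
√(D² + v²x²) = √(0.430² + 0.557² × 31.9²) = 17.77; v² = 0.310249.
t = (17.77 − 0.430)/0.310249 = 55.9 days (vs. the pure-advection estimate x/v = 57.3 d).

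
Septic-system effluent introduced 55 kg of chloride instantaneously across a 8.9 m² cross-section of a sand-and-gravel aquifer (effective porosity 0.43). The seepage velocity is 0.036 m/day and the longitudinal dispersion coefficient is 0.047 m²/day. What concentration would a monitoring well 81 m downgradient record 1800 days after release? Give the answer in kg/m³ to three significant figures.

0.203 kg/m³

For an instantaneous plane source, C(x,t) = M/(n_e·A·√(4πDt)) · exp(−(x−vt)²/(4Dt)), with n_e·A the pore (flow) area.
Plume center vt = 0.036 × 1800 = 64.8 m, so the well at 81 m is 16.2 m downgradient of the peak.
√(4πDt) = 32.61 m, giving peak height M/(n_e·A·√(4πDt)) = 55/(0.43 × 8.9 × 32.61) = 0.4407 kg/m³.
(x−vt)²/(4Dt) = (16.2)²/(4 × 0.047 × 1800) = 0.7755; exp(−0.7755) = 0.4605.
C = 0.4407 × 0.4605 = 0.203 kg/m³.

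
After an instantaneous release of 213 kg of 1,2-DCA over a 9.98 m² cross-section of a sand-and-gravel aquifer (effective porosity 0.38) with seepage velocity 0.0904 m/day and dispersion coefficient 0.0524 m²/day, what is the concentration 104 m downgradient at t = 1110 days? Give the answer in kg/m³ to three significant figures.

1.96 kg/m³

For an instantaneous plane source, C(x,t) = M/(n_e·A·√(4πDt)) · exp(−(x−vt)²/(4Dt)), with n_e·A the pore (flow) area.
Plume center vt = 0.0904 × 1110 = 100.344 m, so the well at 104 m is 3.656 m downgradient of the peak.
√(4πDt) = 27.04 m, giving peak height M/(n_e·A·√(4πDt)) = 213/(0.38 × 9.98 × 27.04) = 2.077 kg/m³.
(x−vt)²/(4Dt) = (3.656)²/(4 × 0.0524 × 1110) = 0.05745; exp(−0.05745) = 0.9442.
C = 2.077 × 0.9442 = 1.96 kg/m³.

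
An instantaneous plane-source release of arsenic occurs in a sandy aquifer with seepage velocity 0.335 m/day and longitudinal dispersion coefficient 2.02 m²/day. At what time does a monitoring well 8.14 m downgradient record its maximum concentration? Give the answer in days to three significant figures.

12.2 days

For the 1D instantaneous-source solution, setting ∂C/∂t = 0 at fixed x gives v²t² + 2Dt − x² = 0, so t = (√(D² + v²x²) − D)/v².
√(D² + v²x²) = √(2.02² + 0.335² × 8.14²) = 3.394; v² = 0.112225.
t = (3.394 − 2.02)/0.112225 = 12.2 days (vs. the pure-advection estimate x/v = 24.3 d).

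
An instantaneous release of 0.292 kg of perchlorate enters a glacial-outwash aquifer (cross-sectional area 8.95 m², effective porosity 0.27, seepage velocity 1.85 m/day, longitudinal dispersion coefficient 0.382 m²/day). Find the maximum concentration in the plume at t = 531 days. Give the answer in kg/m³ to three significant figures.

The peak of an instantaneous 1D plume sits at x = vt; there the Gaussian factor is 1 and C_max = M/(n_e·A·√(4πDt)), where n_e·A is the pore area the mass is dissolved in.
√(4πDt) = √(4π × 0.382 × 531) = 50.49 m, so C_max = 0.292/(0.27 × 8.95 × 50.49) = 0.00239 kg/m³.

0.00239 kg/m³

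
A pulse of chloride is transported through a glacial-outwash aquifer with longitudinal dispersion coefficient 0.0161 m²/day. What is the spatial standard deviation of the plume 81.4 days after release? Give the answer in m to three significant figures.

1.62 m

Dispersive spreading gives a Gaussian with σ² = 2Dt; advection only shifts the center.
σ = √(2 × 0.0161 × 81.4) = 1.62 m.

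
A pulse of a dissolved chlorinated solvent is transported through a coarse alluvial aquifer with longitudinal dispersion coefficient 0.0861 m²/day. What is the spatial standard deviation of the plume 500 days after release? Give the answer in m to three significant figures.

9.28 m

Dispersive spreading gives a Gaussian with σ² = 2Dt; advection only shifts the center.
σ = √(2 × 0.0861 × 500) = 9.28 m.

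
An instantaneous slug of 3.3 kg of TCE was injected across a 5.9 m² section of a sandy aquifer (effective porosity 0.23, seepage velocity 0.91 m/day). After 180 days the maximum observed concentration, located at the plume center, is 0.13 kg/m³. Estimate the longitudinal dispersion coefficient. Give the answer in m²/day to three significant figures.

At the plume center C_max = M/(n_e·A·√(4πDt)), so D = M²/(4πt·(n_e·A·C_max)²).
n_e·A·C_max = 0.23 × 5.9 × 0.13 = 0.1764 kg/m.
D = 3.3²/(4π × 180 × 0.1764²) = 0.155 m²/day.

0.155 m²/day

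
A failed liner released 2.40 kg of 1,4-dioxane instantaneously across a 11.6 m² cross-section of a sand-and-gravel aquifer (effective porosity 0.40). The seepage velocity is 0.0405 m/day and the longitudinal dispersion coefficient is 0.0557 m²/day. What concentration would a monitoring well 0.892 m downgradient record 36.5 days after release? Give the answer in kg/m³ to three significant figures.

For an instantaneous plane source, C(x,t) = M/(n_e·A·√(4πDt)) · exp(−(x−vt)²/(4Dt)), with n_e·A the pore (flow) area.
Plume center vt = 0.0405 × 36.5 = 1.47825 m, so the well at 0.892 m is 0.58625 m upgradient of the peak.
√(4πDt) = 5.055 m, giving peak height M/(n_e·A·√(4πDt)) = 2.40/(0.40 × 11.6 × 5.055) = 0.1023 kg/m³.
(x−vt)²/(4Dt) = (-0.58625)²/(4 × 0.0557 × 36.5) = 0.04226; exp(−0.04226) = 0.9586.
C = 0.1023 × 0.9586 = 0.0981 kg/m³.

0.0981 kg/m³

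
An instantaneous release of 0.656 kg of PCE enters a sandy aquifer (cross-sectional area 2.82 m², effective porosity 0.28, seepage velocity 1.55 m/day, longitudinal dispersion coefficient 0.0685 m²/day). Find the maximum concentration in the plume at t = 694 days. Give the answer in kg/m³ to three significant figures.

0.0340 kg/m³

The peak of an instantaneous 1D plume sits at x = vt; there the Gaussian factor is 1 and C_max = M/(n_e·A·√(4πDt)), where n_e·A is the pore area the mass is dissolved in.
√(4πDt) = √(4π × 0.0685 × 694) = 24.44 m, so C_max = 0.656/(0.28 × 2.82 × 24.44) = 0.0340 kg/m³.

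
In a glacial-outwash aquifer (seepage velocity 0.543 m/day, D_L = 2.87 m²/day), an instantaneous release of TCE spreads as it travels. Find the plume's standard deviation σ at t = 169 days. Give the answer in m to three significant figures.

Dispersive spreading gives a Gaussian with σ² = 2Dt; advection only shifts the center.
σ = √(2 × 2.87 × 169) = 31.1 m.

31.1 m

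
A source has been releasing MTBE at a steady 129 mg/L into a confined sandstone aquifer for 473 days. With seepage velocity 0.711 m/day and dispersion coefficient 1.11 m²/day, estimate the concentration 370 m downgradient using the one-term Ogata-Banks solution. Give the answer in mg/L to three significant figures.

For a continuous step input, C/C₀ ≈ ½·erfc((x−vt)/(2√(Dt))).
vt = 0.711 × 473 = 336.303 m and 2√(Dt) = 2√(1.11 × 473) = 45.83 m.
Argument (x−vt)/(2√(Dt)) = (370 − 336.303)/45.83 = 0.7353; ½·erfc(0.7353) = 0.1492.
C = 129 × 0.1492 = 19.2 mg/L.

19.2 mg/L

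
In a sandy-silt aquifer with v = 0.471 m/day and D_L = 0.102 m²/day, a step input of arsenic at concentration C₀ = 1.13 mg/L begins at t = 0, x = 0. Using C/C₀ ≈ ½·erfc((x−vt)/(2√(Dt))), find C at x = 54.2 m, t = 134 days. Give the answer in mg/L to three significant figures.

For a continuous step input, C/C₀ ≈ ½·erfc((x−vt)/(2√(Dt))).
vt = 0.471 × 134 = 63.114 m and 2√(Dt) = 2√(0.102 × 134) = 7.394 m.
Argument (x−vt)/(2√(Dt)) = (54.2 − 63.114)/7.394 = -1.206; ½·erfc(-1.206) = 0.9560.
C = 1.13 × 0.9560 = 1.08 mg/L.

1.08 mg/L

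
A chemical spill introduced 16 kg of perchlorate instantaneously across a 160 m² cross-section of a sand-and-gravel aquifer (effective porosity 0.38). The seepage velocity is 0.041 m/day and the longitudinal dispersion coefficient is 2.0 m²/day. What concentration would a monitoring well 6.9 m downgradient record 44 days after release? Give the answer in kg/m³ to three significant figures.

For an instantaneous plane source, C(x,t) = M/(n_e·A·√(4πDt)) · exp(−(x−vt)²/(4Dt)), with n_e·A the pore (flow) area.
Plume center vt = 0.041 × 44 = 1.804 m, so the well at 6.9 m is 5.096 m downgradient of the peak.
√(4πDt) = 33.25 m, giving peak height M/(n_e·A·√(4πDt)) = 16/(0.38 × 160 × 33.25) = 0.007915 kg/m³.
(x−vt)²/(4Dt) = (5.096)²/(4 × 2.0 × 44) = 0.07378; exp(−0.07378) = 0.9289.
C = 0.007915 × 0.9289 = 0.00735 kg/m³.

0.00735 kg/m³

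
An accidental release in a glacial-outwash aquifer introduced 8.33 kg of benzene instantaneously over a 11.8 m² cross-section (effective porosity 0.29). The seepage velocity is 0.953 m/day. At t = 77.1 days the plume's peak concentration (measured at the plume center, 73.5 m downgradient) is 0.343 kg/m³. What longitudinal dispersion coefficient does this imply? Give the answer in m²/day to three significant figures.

At the plume center C_max = M/(n_e·A·√(4πDt)), so D = M²/(4πt·(n_e·A·C_max)²).
n_e·A·C_max = 0.29 × 11.8 × 0.343 = 1.174 kg/m.
D = 8.33²/(4π × 77.1 × 1.174²) = 0.0520 m²/day.

0.0520 m²/day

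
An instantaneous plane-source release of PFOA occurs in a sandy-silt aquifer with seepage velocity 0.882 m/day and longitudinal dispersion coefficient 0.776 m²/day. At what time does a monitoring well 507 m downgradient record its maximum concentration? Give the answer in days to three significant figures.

For the 1D instantaneous-source solution, setting ∂C/∂t = 0 at fixed x gives v²t² + 2Dt − x² = 0, so t = (√(D² + v²x²) − D)/v².
√(D² + v²x²) = √(0.776² + 0.882² × 507²) = 447.2; v² = 0.777924.
t = (447.2 − 0.776)/0.777924 = 574 days (vs. the pure-advection estimate x/v = 575 d).

574 days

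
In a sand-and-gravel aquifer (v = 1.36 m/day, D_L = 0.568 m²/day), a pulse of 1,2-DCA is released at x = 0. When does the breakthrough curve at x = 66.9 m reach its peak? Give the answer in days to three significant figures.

For the 1D instantaneous-source solution, setting ∂C/∂t = 0 at fixed x gives v²t² + 2Dt − x² = 0, so t = (√(D² + v²x²) − D)/v².
√(D² + v²x²) = √(0.568² + 1.36² × 66.9²) = 90.99; v² = 1.8496.
t = (90.99 − 0.568)/1.8496 = 48.9 days (vs. the pure-advection estimate x/v = 49.2 d).

48.9 days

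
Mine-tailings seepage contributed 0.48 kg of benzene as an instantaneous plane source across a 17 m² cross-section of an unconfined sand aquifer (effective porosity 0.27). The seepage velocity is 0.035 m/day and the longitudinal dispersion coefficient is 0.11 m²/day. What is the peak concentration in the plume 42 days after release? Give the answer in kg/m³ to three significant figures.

0.0137 kg/m³

The peak of an instantaneous 1D plume sits at x = vt; there the Gaussian factor is 1 and C_max = M/(n_e·A·√(4πDt)), where n_e·A is the pore area the mass is dissolved in.
√(4πDt) = √(4π × 0.11 × 42) = 7.619 m, so C_max = 0.48/(0.27 × 17 × 7.619) = 0.0137 kg/m³.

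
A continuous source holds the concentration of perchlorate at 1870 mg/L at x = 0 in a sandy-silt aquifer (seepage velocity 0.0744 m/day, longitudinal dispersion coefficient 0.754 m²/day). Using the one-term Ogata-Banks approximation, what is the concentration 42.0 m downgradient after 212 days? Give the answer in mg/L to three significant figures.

For a continuous step input, C/C₀ ≈ ½·erfc((x−vt)/(2√(Dt))).
vt = 0.0744 × 212 = 15.7728 m and 2√(Dt) = 2√(0.754 × 212) = 25.29 m.
Argument (x−vt)/(2√(Dt)) = (42.0 − 15.7728)/25.29 = 1.037; ½·erfc(1.037) = 0.07125.
C = 1870 × 0.07125 = 133 mg/L.

133 mg/L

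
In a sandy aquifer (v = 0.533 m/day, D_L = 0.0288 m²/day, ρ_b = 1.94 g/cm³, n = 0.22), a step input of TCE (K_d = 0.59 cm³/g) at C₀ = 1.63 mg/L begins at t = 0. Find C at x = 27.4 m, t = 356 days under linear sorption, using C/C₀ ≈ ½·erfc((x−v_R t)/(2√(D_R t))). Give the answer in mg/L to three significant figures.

1.57 mg/L

Retardation factor R = 1 + ρ_b·K_d/n = 1 + 1.94 × 0.59/0.22 = 6.203.
Sorption retards both mechanisms: v_R = v/R = 0.08593 m/day, D_R = D/R = 0.004643 m²/day.
v_R·t = 0.08593 × 356 = 30.59108 m; 2√(D_R t) = 2.571 m; argument = (27.4 − 30.59108)/2.571 = -1.241.
C = C₀ × ½·erfc(-1.241) = 1.63 × 0.9604 = 1.57 mg/L.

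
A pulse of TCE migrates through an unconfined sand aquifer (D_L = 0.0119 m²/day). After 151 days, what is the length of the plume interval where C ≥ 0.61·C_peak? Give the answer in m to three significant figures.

3.77 m

The plume is Gaussian with σ = √(2Dt) = √(2 × 0.0119 × 151) = 1.896 m.
C/C_peak = exp(−Δx²/(2σ²)) = 0.61 ⇒ Δx = σ·√(−2 ln 0.61) = 1.896 × 0.9943 = 1.885 m.
Width = 2Δx = 3.77 m.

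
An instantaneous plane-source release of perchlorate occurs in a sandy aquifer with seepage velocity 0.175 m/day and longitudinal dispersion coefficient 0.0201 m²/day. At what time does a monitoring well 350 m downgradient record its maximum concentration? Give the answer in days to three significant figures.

2000 days

For the 1D instantaneous-source solution, setting ∂C/∂t = 0 at fixed x gives v²t² + 2Dt − x² = 0, so t = (√(D² + v²x²) − D)/v².
√(D² + v²x²) = √(0.0201² + 0.175² × 350²) = 61.25; v² = 0.030625.
t = (61.25 − 0.0201)/0.030625 = 2000 days (vs. the pure-advection estimate x/v = 2000 d).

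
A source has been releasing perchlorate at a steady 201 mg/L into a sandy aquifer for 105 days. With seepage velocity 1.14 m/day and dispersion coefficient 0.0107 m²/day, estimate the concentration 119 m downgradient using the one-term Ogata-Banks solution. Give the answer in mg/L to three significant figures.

For a continuous step input, C/C₀ ≈ ½·erfc((x−vt)/(2√(Dt))).
vt = 1.14 × 105 = 119.7 m and 2√(Dt) = 2√(0.0107 × 105) = 2.120 m.
Argument (x−vt)/(2√(Dt)) = (119 − 119.7)/2.120 = -0.3302; ½·erfc(-0.3302) = 0.6797.
C = 201 × 0.6797 = 137 mg/L.

137 mg/L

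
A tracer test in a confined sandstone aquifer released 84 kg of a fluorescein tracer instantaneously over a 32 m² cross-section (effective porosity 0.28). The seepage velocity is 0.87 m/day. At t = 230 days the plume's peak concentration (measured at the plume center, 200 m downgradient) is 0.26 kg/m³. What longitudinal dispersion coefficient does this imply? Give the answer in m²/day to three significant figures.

0.450 m²/day

At the plume center C_max = M/(n_e·A·√(4πDt)), so D = M²/(4πt·(n_e·A·C_max)²).
n_e·A·C_max = 0.28 × 32 × 0.26 = 2.330 kg/m.
D = 84²/(4π × 230 × 2.330²) = 0.450 m²/day.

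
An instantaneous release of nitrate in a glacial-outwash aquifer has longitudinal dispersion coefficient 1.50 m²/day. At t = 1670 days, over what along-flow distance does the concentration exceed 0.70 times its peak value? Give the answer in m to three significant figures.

120 m

The plume is Gaussian with σ = √(2Dt) = √(2 × 1.50 × 1670) = 70.78 m.
C/C_peak = exp(−Δx²/(2σ²)) = 0.70 ⇒ Δx = σ·√(−2 ln 0.70) = 70.78 × 0.8446 = 59.78 m.
Width = 2Δx = 120 m.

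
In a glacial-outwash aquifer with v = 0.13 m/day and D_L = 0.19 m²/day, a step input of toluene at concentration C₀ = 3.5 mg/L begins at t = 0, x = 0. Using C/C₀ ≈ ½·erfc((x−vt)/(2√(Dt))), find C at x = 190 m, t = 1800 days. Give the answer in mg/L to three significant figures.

For a continuous step input, C/C₀ ≈ ½·erfc((x−vt)/(2√(Dt))).
vt = 0.13 × 1800 = 234 m and 2√(Dt) = 2√(0.19 × 1800) = 36.99 m.
Argument (x−vt)/(2√(Dt)) = (190 − 234)/36.99 = -1.190; ½·erfc(-1.190) = 0.9538.
C = 3.5 × 0.9538 = 3.34 mg/L.

3.34 mg/L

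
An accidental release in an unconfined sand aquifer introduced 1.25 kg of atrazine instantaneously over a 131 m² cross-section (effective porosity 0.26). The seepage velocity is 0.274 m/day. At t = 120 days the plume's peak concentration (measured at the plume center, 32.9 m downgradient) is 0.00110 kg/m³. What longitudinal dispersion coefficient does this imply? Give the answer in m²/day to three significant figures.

At the plume center C_max = M/(n_e·A·√(4πDt)), so D = M²/(4πt·(n_e·A·C_max)²).
n_e·A·C_max = 0.26 × 131 × 0.00110 = 0.03747 kg/m.
D = 1.25²/(4π × 120 × 0.03747²) = 0.738 m²/day.

0.738 m²/day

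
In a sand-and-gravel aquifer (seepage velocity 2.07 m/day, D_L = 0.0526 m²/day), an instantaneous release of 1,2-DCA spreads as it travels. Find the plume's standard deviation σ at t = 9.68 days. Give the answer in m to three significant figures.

Dispersive spreading gives a Gaussian with σ² = 2Dt; advection only shifts the center.
σ = √(2 × 0.0526 × 9.68) = 1.01 m.

1.01 m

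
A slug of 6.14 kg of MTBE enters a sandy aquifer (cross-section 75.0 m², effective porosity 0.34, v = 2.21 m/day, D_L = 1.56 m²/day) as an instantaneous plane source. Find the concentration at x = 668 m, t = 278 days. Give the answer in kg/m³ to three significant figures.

For an instantaneous plane source, C(x,t) = M/(n_e·A·√(4πDt)) · exp(−(x−vt)²/(4Dt)), with n_e·A the pore (flow) area.
Plume center vt = 2.21 × 278 = 614.38 m, so the well at 668 m is 53.62 m downgradient of the peak.
√(4πDt) = 73.82 m, giving peak height M/(n_e·A·√(4πDt)) = 6.14/(0.34 × 75.0 × 73.82) = 0.003262 kg/m³.
(x−vt)²/(4Dt) = (53.62)²/(4 × 1.56 × 278) = 1.657; exp(−1.657) = 0.1907.
C = 0.003262 × 0.1907 = 0.000622 kg/m³.

0.000622 kg/m³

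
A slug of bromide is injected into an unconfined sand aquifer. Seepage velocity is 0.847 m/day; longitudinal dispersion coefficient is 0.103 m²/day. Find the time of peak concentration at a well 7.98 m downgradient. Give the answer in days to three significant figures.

9.28 days

For the 1D instantaneous-source solution, setting ∂C/∂t = 0 at fixed x gives v²t² + 2Dt − x² = 0, so t = (√(D² + v²x²) − D)/v².
√(D² + v²x²) = √(0.103² + 0.847² × 7.98²) = 6.760; v² = 0.717409.
t = (6.760 − 0.103)/0.717409 = 9.28 days (vs. the pure-advection estimate x/v = 9.42 d).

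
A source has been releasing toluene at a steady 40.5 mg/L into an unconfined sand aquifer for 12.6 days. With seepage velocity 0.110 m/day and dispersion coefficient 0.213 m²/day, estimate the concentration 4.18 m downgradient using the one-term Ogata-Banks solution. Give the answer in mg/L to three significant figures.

For a continuous step input, C/C₀ ≈ ½·erfc((x−vt)/(2√(Dt))).
vt = 0.110 × 12.6 = 1.386 m and 2√(Dt) = 2√(0.213 × 12.6) = 3.276 m.
Argument (x−vt)/(2√(Dt)) = (4.18 − 1.386)/3.276 = 0.8529; ½·erfc(0.8529) = 0.1139.
C = 40.5 × 0.1139 = 4.61 mg/L.

4.61 mg/L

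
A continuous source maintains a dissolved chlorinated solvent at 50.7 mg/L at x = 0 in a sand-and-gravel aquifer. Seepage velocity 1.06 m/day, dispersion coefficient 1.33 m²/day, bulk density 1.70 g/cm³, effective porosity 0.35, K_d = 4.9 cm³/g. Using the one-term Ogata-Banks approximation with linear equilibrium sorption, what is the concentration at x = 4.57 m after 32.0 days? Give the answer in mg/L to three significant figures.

Retardation factor R = 1 + ρ_b·K_d/n = 1 + 1.70 × 4.9/0.35 = 24.80.
Sorption retards both mechanisms: v_R = v/R = 0.04274 m/day, D_R = D/R = 0.05363 m²/day.
v_R·t = 0.04274 × 32.0 = 1.36768 m; 2√(D_R t) = 2.620 m; argument = (4.57 − 1.36768)/2.620 = 1.222.
C = C₀ × ½·erfc(1.222) = 50.7 × 0.04198 = 2.13 mg/L.

2.13 mg/L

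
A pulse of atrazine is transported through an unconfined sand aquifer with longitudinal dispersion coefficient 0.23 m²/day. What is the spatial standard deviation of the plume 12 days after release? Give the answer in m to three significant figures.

Dispersive spreading gives a Gaussian with σ² = 2Dt; advection only shifts the center.
σ = √(2 × 0.23 × 12) = 2.35 m.

2.35 m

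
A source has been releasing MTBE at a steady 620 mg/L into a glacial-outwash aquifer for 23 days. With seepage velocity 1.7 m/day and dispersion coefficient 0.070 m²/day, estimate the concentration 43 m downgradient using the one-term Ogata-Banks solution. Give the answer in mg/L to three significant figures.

For a continuous step input, C/C₀ ≈ ½·erfc((x−vt)/(2√(Dt))).
vt = 1.7 × 23 = 39.1 m and 2√(Dt) = 2√(0.070 × 23) = 2.538 m.
Argument (x−vt)/(2√(Dt)) = (43 − 39.1)/2.538 = 1.537; ½·erfc(1.537) = 0.01487.
C = 620 × 0.01487 = 9.22 mg/L.

9.22 mg/L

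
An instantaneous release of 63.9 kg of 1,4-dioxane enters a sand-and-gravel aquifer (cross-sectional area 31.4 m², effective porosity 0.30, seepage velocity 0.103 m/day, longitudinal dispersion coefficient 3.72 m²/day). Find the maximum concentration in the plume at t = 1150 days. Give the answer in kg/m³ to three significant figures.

The peak of an instantaneous 1D plume sits at x = vt; there the Gaussian factor is 1 and C_max = M/(n_e·A·√(4πDt)), where n_e·A is the pore area the mass is dissolved in.
√(4πDt) = √(4π × 3.72 × 1150) = 231.9 m, so C_max = 63.9/(0.30 × 31.4 × 231.9) = 0.0293 kg/m³.

0.0293 kg/m³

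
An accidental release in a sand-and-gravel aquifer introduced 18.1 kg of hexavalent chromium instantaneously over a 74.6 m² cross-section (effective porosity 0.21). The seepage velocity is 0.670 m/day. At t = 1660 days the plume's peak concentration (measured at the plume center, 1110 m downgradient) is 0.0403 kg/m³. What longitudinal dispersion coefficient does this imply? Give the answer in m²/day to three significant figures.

0.0394 m²/day

At the plume center C_max = M/(n_e·A·√(4πDt)), so D = M²/(4πt·(n_e·A·C_max)²).
n_e·A·C_max = 0.21 × 74.6 × 0.0403 = 0.6313 kg/m.
D = 18.1²/(4π × 1660 × 0.6313²) = 0.0394 m²/day.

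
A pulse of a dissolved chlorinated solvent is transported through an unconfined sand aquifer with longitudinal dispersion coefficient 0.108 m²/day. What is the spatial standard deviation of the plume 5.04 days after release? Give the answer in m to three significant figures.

Dispersive spreading gives a Gaussian with σ² = 2Dt; advection only shifts the center.
σ = √(2 × 0.108 × 5.04) = 1.04 m.

1.04 m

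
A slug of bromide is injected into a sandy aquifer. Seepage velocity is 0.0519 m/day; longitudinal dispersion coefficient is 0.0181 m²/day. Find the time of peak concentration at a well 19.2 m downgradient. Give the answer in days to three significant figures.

For the 1D instantaneous-source solution, setting ∂C/∂t = 0 at fixed x gives v²t² + 2Dt − x² = 0, so t = (√(D² + v²x²) − D)/v².
√(D² + v²x²) = √(0.0181² + 0.0519² × 19.2²) = 0.9966; v² = 0.00269361.
t = (0.9966 − 0.0181)/0.00269361 = 363 days (vs. the pure-advection estimate x/v = 370 d).

363 days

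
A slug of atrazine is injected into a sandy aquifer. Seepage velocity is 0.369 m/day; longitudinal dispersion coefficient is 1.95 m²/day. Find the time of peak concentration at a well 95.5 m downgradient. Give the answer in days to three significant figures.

For the 1D instantaneous-source solution, setting ∂C/∂t = 0 at fixed x gives v²t² + 2Dt − x² = 0, so t = (√(D² + v²x²) − D)/v².
√(D² + v²x²) = √(1.95² + 0.369² × 95.5²) = 35.29; v² = 0.136161.
t = (35.29 − 1.95)/0.136161 = 245 days (vs. the pure-advection estimate x/v = 259 d).

245 days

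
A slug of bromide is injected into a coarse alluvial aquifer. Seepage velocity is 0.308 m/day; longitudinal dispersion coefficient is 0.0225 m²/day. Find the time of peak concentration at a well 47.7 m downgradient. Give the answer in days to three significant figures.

For the 1D instantaneous-source solution, setting ∂C/∂t = 0 at fixed x gives v²t² + 2Dt − x² = 0, so t = (√(D² + v²x²) − D)/v².
√(D² + v²x²) = √(0.0225² + 0.308² × 47.7²) = 14.69; v² = 0.094864.
t = (14.69 − 0.0225)/0.094864 = 155 days (vs. the pure-advection estimate x/v = 155 d).

155 days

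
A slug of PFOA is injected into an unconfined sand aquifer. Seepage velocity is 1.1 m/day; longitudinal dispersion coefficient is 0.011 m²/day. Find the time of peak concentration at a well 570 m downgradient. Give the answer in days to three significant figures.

518 days

For the 1D instantaneous-source solution, setting ∂C/∂t = 0 at fixed x gives v²t² + 2Dt − x² = 0, so t = (√(D² + v²x²) − D)/v².
√(D² + v²x²) = √(0.011² + 1.1² × 570²) = 627.0; v² = 1.21.
t = (627.0 − 0.011)/1.21 = 518 days (vs. the pure-advection estimate x/v = 518 d).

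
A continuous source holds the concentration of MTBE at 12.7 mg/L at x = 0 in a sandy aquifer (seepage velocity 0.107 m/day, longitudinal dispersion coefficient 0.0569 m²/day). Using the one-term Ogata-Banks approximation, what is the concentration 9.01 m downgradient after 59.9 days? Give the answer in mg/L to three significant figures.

For a continuous step input, C/C₀ ≈ ½·erfc((x−vt)/(2√(Dt))).
vt = 0.107 × 59.9 = 6.4093 m and 2√(Dt) = 2√(0.0569 × 59.9) = 3.692 m.
Argument (x−vt)/(2√(Dt)) = (9.01 − 6.4093)/3.692 = 0.7044; ½·erfc(0.7044) = 0.1596.
C = 12.7 × 0.1596 = 2.03 mg/L.

2.03 mg/L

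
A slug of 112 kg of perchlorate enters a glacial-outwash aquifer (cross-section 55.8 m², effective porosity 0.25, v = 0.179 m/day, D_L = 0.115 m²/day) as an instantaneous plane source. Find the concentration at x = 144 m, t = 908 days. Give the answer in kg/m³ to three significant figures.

0.0974 kg/m³

For an instantaneous plane source, C(x,t) = M/(n_e·A·√(4πDt)) · exp(−(x−vt)²/(4Dt)), with n_e·A the pore (flow) area.
Plume center vt = 0.179 × 908 = 162.532 m, so the well at 144 m is 18.532 m upgradient of the peak.
√(4πDt) = 36.22 m, giving peak height M/(n_e·A·√(4πDt)) = 112/(0.25 × 55.8 × 36.22) = 0.2217 kg/m³.
(x−vt)²/(4Dt) = (-18.532)²/(4 × 0.115 × 908) = 0.8222; exp(−0.8222) = 0.4395.
C = 0.2217 × 0.4395 = 0.0974 kg/m³.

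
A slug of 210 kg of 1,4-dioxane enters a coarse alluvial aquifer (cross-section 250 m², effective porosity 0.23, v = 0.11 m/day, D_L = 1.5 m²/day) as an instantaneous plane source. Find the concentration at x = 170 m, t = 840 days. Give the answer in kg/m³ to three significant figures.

For an instantaneous plane source, C(x,t) = M/(n_e·A·√(4πDt)) · exp(−(x−vt)²/(4Dt)), with n_e·A the pore (flow) area.
Plume center vt = 0.11 × 840 = 92.4 m, so the well at 170 m is 77.6 m downgradient of the peak.
√(4πDt) = 125.8 m, giving peak height M/(n_e·A·√(4πDt)) = 210/(0.23 × 250 × 125.8) = 0.02903 kg/m³.
(x−vt)²/(4Dt) = (77.6)²/(4 × 1.5 × 840) = 1.195; exp(−1.195) = 0.3027.
C = 0.02903 × 0.3027 = 0.00879 kg/m³.

0.00879 kg/m³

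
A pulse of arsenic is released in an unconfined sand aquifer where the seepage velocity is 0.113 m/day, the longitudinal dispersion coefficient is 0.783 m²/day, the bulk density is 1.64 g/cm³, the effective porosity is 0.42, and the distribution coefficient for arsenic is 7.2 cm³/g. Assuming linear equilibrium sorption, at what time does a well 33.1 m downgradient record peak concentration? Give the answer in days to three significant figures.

Retardation factor R = 1 + ρ_b·K_d/n = 1 + 1.64 × 7.2/0.42 = 29.11.
Sorption retards both mechanisms: v_R = v/R = 0.003882 m/day, D_R = D/R = 0.02690 m²/day.
Peak time from v_R²t² + 2D_R t − x² = 0: t = (√(D_R² + v_R²x²) − D_R)/v_R².
√(D_R² + v_R²x²) = √(0.02690² + 0.003882² × 33.1²) = 0.1313; v_R² = 1.507e-05.
t = (0.1313 − 0.02690)/1.507e-05 = 6930 days.

6930 days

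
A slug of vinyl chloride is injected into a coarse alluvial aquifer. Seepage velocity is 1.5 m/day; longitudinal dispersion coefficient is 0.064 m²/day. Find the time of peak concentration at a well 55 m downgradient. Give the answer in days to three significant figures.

For the 1D instantaneous-source solution, setting ∂C/∂t = 0 at fixed x gives v²t² + 2Dt − x² = 0, so t = (√(D² + v²x²) − D)/v².
√(D² + v²x²) = √(0.064² + 1.5² × 55²) = 82.50; v² = 2.25.
t = (82.50 − 0.064)/2.25 = 36.6 days (vs. the pure-advection estimate x/v = 36.7 d).

36.6 days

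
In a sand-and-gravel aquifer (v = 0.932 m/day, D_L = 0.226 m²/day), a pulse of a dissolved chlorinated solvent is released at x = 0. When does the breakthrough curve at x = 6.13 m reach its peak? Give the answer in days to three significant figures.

6.32 days

For the 1D instantaneous-source solution, setting ∂C/∂t = 0 at fixed x gives v²t² + 2Dt − x² = 0, so t = (√(D² + v²x²) − D)/v².
√(D² + v²x²) = √(0.226² + 0.932² × 6.13²) = 5.718; v² = 0.868624.
t = (5.718 − 0.226)/0.868624 = 6.32 days (vs. the pure-advection estimate x/v = 6.58 d).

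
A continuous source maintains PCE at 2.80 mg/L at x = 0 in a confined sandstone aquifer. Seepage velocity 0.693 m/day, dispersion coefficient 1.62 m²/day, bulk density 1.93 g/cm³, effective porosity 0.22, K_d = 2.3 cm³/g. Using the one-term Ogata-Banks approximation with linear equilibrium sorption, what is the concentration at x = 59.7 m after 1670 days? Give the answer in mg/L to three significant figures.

1.05 mg/L

Retardation factor R = 1 + ρ_b·K_d/n = 1 + 1.93 × 2.3/0.22 = 21.18.
Sorption retards both mechanisms: v_R = v/R = 0.03272 m/day, D_R = D/R = 0.07649 m²/day.
v_R·t = 0.03272 × 1670 = 54.6424 m; 2√(D_R t) = 22.60 m; argument = (59.7 − 54.6424)/22.60 = 0.2238.
C = C₀ × ½·erfc(0.2238) = 2.80 × 0.3758 = 1.05 mg/L.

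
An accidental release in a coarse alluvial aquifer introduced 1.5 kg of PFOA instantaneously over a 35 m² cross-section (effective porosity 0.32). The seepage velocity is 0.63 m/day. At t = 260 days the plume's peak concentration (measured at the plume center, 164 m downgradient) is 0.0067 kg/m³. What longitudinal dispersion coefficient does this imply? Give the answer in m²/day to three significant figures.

At the plume center C_max = M/(n_e·A·√(4πDt)), so D = M²/(4πt·(n_e·A·C_max)²).
n_e·A·C_max = 0.32 × 35 × 0.0067 = 0.07504 kg/m.
D = 1.5²/(4π × 260 × 0.07504²) = 0.122 m²/day.

0.122 m²/day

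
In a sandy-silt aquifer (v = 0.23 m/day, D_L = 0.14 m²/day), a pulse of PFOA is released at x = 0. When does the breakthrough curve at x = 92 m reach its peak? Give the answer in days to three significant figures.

397 days

For the 1D instantaneous-source solution, setting ∂C/∂t = 0 at fixed x gives v²t² + 2Dt − x² = 0, so t = (√(D² + v²x²) − D)/v².
√(D² + v²x²) = √(0.14² + 0.23² × 92²) = 21.16; v² = 0.0529.
t = (21.16 − 0.14)/0.0529 = 397 days (vs. the pure-advection estimate x/v = 400 d).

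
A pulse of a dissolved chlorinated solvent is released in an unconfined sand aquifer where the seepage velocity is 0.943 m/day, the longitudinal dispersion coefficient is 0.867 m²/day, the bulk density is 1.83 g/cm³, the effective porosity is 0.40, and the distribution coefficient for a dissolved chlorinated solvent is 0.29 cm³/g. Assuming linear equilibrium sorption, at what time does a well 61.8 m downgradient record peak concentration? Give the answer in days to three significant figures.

Retardation factor R = 1 + ρ_b·K_d/n = 1 + 1.83 × 0.29/0.40 = 2.327.
Sorption retards both mechanisms: v_R = v/R = 0.4052 m/day, D_R = D/R = 0.3726 m²/day.
Peak time from v_R²t² + 2D_R t − x² = 0: t = (√(D_R² + v_R²x²) − D_R)/v_R².
√(D_R² + v_R²x²) = √(0.3726² + 0.4052² × 61.8²) = 25.04; v_R² = 0.1642.
t = (25.04 − 0.3726)/0.1642 = 150 days.

150 days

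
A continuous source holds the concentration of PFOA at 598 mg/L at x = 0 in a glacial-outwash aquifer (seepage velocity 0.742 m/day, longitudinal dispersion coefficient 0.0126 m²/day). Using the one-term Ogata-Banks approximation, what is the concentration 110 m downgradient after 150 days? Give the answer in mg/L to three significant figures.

For a continuous step input, C/C₀ ≈ ½·erfc((x−vt)/(2√(Dt))).
vt = 0.742 × 150 = 111.3 m and 2√(Dt) = 2√(0.0126 × 150) = 2.750 m.
Argument (x−vt)/(2√(Dt)) = (110 − 111.3)/2.750 = -0.4727; ½·erfc(-0.4727) = 0.7481.
C = 598 × 0.7481 = 447 mg/L.

447 mg/L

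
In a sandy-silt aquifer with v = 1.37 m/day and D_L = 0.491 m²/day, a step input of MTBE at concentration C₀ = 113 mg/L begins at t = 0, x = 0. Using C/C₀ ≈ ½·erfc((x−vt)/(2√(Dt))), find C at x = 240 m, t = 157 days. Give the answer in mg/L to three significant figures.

2.53 mg/L

For a continuous step input, C/C₀ ≈ ½·erfc((x−vt)/(2√(Dt))).
vt = 1.37 × 157 = 215.09 m and 2√(Dt) = 2√(0.491 × 157) = 17.56 m.
Argument (x−vt)/(2√(Dt)) = (240 − 215.09)/17.56 = 1.419; ½·erfc(1.419) = 0.02239.
C = 113 × 0.02239 = 2.53 mg/L.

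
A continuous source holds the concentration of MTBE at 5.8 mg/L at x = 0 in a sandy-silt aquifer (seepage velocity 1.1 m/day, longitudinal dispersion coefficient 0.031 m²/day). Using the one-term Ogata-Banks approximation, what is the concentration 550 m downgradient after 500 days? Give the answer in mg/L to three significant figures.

For a continuous step input, C/C₀ ≈ ½·erfc((x−vt)/(2√(Dt))).
vt = 1.1 × 500 = 550 m and 2√(Dt) = 2√(0.031 × 500) = 7.874 m.
Argument (x−vt)/(2√(Dt)) = (550 − 550)/7.874 = 0; ½·erfc(0) = 0.5000.
C = 5.8 × 0.5000 = 2.90 mg/L.

2.90 mg/L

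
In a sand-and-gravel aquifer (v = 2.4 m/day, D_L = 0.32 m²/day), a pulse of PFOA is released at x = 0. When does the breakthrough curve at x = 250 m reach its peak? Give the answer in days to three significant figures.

For the 1D instantaneous-source solution, setting ∂C/∂t = 0 at fixed x gives v²t² + 2Dt − x² = 0, so t = (√(D² + v²x²) − D)/v².
√(D² + v²x²) = √(0.32² + 2.4² × 250²) = 600.0; v² = 5.76.
t = (600.0 − 0.32)/5.76 = 104 days (vs. the pure-advection estimate x/v = 104 d).

104 days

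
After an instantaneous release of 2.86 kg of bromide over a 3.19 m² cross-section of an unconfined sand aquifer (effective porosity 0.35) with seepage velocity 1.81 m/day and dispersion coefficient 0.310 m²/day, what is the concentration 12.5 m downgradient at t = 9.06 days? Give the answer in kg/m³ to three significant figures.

0.111 kg/m³

For an instantaneous plane source, C(x,t) = M/(n_e·A·√(4πDt)) · exp(−(x−vt)²/(4Dt)), with n_e·A the pore (flow) area.
Plume center vt = 1.81 × 9.06 = 16.3986 m, so the well at 12.5 m is 3.8986 m upgradient of the peak.
√(4πDt) = 5.941 m, giving peak height M/(n_e·A·√(4πDt)) = 2.86/(0.35 × 3.19 × 5.941) = 0.4312 kg/m³.
(x−vt)²/(4Dt) = (-3.8986)²/(4 × 0.310 × 9.06) = 1.353; exp(−1.353) = 0.2585.
C = 0.4312 × 0.2585 = 0.111 kg/m³.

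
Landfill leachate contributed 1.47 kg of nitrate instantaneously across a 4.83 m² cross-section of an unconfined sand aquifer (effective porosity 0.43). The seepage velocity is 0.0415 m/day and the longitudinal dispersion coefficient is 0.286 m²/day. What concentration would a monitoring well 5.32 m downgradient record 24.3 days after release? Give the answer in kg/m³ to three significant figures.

For an instantaneous plane source, C(x,t) = M/(n_e·A·√(4πDt)) · exp(−(x−vt)²/(4Dt)), with n_e·A the pore (flow) area.
Plume center vt = 0.0415 × 24.3 = 1.00845 m, so the well at 5.32 m is 4.31155 m downgradient of the peak.
√(4πDt) = 9.345 m, giving peak height M/(n_e·A·√(4πDt)) = 1.47/(0.43 × 4.83 × 9.345) = 0.07574 kg/m³.
(x−vt)²/(4Dt) = (4.31155)²/(4 × 0.286 × 24.3) = 0.6687; exp(−0.6687) = 0.5124.
C = 0.07574 × 0.5124 = 0.0388 kg/m³.

0.0388 kg/m³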